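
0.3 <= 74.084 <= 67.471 False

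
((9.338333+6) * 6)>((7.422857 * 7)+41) False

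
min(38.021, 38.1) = 38.021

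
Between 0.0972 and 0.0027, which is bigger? 0.0972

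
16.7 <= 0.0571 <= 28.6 False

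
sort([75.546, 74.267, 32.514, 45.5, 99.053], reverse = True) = [99.053, 75.546, 74.267, 45.5, 32.514]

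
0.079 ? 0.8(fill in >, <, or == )<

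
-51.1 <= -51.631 False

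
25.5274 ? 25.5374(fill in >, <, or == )<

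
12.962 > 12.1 True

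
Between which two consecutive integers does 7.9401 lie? 7 and 8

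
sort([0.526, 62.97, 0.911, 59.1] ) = [0.526, 0.911, 59.1, 62.97]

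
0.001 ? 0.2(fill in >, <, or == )<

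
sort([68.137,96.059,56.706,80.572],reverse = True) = [96.059,80.572,68.137,56.706]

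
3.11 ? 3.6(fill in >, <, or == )<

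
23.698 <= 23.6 False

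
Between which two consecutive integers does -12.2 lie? -13 and -12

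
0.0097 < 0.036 True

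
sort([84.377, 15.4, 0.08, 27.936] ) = [0.08, 15.4, 27.936, 84.377]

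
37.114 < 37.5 True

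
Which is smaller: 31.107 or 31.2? 31.107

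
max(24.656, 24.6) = 24.656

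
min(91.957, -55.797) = -55.797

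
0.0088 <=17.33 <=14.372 False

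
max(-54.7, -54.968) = -54.7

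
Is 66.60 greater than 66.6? No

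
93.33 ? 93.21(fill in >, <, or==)>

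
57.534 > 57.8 False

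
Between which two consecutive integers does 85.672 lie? 85 and 86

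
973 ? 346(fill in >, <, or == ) >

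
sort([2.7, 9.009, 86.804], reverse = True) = [86.804, 9.009, 2.7]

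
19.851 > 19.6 True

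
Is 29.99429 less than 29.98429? No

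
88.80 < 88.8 False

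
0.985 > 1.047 False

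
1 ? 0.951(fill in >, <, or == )>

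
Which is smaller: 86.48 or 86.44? 86.44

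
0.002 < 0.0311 True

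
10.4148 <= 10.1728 False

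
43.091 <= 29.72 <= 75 False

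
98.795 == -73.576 False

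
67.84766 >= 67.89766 False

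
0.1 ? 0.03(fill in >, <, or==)>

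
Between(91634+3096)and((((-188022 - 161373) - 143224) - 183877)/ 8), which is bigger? (91634+3096)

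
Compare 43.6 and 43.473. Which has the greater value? 43.6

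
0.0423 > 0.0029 True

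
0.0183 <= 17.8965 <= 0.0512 False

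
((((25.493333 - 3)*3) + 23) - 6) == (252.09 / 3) False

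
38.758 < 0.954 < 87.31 False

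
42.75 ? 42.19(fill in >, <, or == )>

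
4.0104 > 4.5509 False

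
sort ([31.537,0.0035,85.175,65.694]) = [0.0035,31.537,65.694,85.175]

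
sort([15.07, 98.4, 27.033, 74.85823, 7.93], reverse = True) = [98.4, 74.85823, 27.033, 15.07, 7.93]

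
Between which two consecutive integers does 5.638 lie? 5 and 6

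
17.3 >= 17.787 False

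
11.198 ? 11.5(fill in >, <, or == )<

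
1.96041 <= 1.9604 False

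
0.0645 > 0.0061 True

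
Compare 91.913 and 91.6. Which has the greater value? 91.913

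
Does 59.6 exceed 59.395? Yes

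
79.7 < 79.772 True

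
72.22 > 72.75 False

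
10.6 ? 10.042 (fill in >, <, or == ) >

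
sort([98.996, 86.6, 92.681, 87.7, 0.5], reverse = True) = [98.996, 92.681, 87.7, 86.6, 0.5]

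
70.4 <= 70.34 False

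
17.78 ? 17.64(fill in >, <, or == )>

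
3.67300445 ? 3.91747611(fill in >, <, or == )<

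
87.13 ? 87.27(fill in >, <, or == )<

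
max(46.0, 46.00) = 46.00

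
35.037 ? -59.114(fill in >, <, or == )>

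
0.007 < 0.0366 True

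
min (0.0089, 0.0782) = 0.0089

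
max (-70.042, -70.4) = -70.042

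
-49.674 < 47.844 True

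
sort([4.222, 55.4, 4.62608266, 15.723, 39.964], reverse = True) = [55.4, 39.964, 15.723, 4.62608266, 4.222]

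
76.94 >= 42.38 True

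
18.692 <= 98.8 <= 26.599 False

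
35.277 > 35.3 False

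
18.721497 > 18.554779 True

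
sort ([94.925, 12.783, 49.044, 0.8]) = [0.8, 12.783, 49.044, 94.925]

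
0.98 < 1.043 True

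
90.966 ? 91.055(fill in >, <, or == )<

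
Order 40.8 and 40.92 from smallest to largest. 40.8, 40.92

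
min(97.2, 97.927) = 97.2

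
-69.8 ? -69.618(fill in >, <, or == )<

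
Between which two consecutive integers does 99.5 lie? 99 and 100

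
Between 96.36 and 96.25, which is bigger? 96.36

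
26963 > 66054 False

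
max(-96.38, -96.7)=-96.38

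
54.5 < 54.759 True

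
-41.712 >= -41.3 False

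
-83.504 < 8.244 True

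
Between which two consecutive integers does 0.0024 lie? 0 and 1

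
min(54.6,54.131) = 54.131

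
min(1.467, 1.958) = 1.467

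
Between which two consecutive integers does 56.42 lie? 56 and 57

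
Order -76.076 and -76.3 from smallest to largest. -76.3, -76.076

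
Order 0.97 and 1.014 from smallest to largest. 0.97,1.014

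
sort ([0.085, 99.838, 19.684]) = [0.085, 19.684, 99.838]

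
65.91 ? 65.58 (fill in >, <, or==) >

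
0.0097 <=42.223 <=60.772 True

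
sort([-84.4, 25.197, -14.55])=[-84.4, -14.55, 25.197]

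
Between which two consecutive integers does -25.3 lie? -26 and -25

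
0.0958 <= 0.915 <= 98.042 True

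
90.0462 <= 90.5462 True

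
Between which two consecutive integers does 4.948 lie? 4 and 5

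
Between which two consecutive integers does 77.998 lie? 77 and 78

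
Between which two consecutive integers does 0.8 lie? 0 and 1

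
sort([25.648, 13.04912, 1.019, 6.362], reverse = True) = [25.648, 13.04912, 6.362, 1.019]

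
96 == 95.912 False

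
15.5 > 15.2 True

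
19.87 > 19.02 True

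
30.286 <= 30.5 True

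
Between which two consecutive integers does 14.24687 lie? 14 and 15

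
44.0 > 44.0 False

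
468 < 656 True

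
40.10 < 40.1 False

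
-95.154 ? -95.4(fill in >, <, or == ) >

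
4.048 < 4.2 True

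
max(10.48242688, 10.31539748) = 10.48242688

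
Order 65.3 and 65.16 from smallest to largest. 65.16, 65.3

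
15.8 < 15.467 False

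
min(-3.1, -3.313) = -3.313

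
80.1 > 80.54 False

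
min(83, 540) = 83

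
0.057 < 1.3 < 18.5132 True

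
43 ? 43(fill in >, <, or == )==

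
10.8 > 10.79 True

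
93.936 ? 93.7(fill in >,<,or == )>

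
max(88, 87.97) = 88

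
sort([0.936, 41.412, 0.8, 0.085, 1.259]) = [0.085, 0.8, 0.936, 1.259, 41.412]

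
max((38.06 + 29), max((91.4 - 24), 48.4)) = 67.4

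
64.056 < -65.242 False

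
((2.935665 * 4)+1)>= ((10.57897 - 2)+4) True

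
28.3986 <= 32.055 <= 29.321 False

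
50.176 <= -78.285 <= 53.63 False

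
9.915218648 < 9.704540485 False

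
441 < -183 False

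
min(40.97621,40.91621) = 40.91621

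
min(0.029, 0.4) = 0.029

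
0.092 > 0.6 False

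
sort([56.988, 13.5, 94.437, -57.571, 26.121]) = [-57.571, 13.5, 26.121, 56.988, 94.437]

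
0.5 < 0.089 False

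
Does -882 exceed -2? No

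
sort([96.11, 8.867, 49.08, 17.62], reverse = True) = [96.11, 49.08, 17.62, 8.867]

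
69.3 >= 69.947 False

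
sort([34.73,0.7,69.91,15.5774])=[0.7,15.5774,34.73,69.91]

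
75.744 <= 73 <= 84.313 False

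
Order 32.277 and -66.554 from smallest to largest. -66.554, 32.277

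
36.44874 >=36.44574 True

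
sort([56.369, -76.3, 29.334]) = [-76.3, 29.334, 56.369]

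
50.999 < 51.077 True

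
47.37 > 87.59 False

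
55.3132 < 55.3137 True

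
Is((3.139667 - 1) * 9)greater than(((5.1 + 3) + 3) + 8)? Yes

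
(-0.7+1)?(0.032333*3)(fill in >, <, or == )>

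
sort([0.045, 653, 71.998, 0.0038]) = [0.0038, 0.045, 71.998, 653]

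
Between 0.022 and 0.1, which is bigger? 0.1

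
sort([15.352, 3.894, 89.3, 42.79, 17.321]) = [3.894, 15.352, 17.321, 42.79, 89.3]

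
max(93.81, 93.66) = 93.81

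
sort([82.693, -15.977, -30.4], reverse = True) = [82.693, -15.977, -30.4]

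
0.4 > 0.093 True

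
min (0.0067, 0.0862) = 0.0067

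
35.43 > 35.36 True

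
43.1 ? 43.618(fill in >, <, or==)<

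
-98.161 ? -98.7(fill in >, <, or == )>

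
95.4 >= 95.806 False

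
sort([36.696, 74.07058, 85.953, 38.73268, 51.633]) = [36.696, 38.73268, 51.633, 74.07058, 85.953]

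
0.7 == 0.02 False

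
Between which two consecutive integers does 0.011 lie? 0 and 1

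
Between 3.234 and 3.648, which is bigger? 3.648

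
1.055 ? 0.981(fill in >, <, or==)>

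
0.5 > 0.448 True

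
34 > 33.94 True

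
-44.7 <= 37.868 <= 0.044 False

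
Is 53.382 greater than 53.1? Yes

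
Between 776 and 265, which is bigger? 776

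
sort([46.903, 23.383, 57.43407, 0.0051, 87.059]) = [0.0051, 23.383, 46.903, 57.43407, 87.059]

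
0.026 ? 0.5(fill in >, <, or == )<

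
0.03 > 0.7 False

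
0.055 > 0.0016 True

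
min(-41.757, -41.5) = -41.757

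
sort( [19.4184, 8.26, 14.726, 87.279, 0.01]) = [0.01, 8.26, 14.726, 19.4184, 87.279]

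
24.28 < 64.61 True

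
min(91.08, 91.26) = 91.08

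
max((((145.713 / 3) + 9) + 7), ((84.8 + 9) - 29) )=64.8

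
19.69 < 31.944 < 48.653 True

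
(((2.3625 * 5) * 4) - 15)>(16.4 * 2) False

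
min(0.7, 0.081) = 0.081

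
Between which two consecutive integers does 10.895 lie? 10 and 11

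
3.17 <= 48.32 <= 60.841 True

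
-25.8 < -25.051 True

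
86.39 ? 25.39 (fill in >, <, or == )>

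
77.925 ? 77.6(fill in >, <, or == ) >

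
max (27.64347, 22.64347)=27.64347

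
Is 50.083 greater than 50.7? No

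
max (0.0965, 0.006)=0.0965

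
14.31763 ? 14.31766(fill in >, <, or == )<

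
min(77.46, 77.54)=77.46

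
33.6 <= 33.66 True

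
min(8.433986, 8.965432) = 8.433986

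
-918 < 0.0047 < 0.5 True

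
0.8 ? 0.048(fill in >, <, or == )>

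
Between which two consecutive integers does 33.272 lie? 33 and 34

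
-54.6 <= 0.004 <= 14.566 True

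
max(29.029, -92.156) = 29.029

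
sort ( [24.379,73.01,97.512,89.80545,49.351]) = [24.379,49.351,73.01,89.80545,97.512]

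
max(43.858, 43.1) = 43.858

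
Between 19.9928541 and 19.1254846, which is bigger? 19.9928541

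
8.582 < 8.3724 False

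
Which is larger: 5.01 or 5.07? 5.07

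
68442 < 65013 False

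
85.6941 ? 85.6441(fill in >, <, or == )>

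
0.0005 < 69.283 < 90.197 True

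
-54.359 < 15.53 True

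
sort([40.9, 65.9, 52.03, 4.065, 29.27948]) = [4.065, 29.27948, 40.9, 52.03, 65.9]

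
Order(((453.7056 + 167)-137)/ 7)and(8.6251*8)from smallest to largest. (8.6251*8), (((453.7056 + 167)-137)/ 7)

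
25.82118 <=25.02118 False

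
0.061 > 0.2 False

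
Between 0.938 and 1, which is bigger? 1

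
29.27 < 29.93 True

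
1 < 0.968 False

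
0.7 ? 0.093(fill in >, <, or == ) >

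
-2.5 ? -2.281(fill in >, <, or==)<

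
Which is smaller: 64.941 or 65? 64.941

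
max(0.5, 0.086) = 0.5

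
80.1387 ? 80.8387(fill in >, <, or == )<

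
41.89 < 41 False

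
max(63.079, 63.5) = 63.5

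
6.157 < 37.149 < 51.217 True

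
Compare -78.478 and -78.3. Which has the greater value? -78.3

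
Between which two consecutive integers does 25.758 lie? 25 and 26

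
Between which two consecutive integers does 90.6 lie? 90 and 91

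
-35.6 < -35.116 True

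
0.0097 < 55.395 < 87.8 True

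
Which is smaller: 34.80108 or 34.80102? 34.80102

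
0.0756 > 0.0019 True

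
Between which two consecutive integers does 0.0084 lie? 0 and 1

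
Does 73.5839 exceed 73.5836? Yes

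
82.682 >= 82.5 True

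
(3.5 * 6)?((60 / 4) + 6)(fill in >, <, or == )==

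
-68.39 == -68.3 False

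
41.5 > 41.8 False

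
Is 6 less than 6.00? No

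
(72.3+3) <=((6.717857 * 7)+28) False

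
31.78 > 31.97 False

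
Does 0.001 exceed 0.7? No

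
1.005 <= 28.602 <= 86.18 True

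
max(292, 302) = 302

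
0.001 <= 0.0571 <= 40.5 True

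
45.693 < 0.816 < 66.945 False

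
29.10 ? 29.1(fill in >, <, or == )==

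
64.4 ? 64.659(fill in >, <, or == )<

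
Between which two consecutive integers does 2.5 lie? 2 and 3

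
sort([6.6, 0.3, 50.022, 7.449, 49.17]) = [0.3, 6.6, 7.449, 49.17, 50.022]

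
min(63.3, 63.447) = 63.3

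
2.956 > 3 False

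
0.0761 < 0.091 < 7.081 True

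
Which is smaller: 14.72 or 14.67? 14.67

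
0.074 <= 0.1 True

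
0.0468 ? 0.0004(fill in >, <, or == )>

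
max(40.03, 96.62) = 96.62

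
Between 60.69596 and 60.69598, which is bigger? 60.69598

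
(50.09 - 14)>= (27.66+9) False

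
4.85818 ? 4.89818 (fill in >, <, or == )<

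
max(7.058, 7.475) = 7.475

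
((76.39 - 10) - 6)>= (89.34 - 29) True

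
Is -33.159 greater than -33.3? Yes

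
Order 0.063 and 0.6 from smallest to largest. 0.063,0.6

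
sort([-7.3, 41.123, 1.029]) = [-7.3, 1.029, 41.123]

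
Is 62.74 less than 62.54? No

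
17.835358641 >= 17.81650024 True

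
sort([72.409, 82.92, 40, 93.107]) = [40, 72.409, 82.92, 93.107]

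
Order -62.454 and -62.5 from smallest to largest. -62.5, -62.454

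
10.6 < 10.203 False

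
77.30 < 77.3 False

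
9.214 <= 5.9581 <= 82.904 False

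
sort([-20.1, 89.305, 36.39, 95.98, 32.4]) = [-20.1, 32.4, 36.39, 89.305, 95.98]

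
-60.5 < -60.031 True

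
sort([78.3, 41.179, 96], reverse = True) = [96, 78.3, 41.179]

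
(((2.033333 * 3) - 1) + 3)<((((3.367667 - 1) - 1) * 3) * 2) True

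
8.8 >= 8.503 True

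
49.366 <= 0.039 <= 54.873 False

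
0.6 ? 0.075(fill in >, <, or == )>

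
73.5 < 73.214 False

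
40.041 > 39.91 True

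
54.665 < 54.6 False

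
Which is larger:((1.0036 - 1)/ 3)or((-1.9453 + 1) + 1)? ((-1.9453 + 1) + 1)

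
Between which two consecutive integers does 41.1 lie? 41 and 42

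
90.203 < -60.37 False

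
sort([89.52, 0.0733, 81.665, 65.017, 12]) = [0.0733, 12, 65.017, 81.665, 89.52]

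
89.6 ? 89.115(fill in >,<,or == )>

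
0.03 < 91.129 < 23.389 False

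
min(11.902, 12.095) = 11.902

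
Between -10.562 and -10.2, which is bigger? -10.2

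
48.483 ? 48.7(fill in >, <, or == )<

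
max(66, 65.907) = 66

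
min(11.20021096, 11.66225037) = 11.20021096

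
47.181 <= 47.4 True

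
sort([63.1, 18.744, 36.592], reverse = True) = [63.1, 36.592, 18.744]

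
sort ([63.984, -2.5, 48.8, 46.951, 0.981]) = [-2.5, 0.981, 46.951, 48.8, 63.984]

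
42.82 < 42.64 False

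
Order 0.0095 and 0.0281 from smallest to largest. 0.0095, 0.0281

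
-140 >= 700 False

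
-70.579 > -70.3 False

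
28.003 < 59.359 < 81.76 True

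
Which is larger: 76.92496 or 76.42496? 76.92496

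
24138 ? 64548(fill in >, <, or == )<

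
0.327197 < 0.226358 False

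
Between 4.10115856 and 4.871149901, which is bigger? 4.871149901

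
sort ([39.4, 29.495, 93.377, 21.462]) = [21.462, 29.495, 39.4, 93.377]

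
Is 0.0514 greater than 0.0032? Yes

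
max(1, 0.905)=1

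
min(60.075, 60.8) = 60.075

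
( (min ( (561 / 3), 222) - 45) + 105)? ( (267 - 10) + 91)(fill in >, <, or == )<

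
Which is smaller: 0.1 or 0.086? 0.086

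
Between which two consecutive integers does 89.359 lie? 89 and 90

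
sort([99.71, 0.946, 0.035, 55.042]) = [0.035, 0.946, 55.042, 99.71]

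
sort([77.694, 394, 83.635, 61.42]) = [61.42, 77.694, 83.635, 394]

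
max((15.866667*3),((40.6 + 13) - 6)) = 47.600001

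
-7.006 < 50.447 True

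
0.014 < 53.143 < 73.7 True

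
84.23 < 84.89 True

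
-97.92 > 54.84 False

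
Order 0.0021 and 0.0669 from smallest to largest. 0.0021,0.0669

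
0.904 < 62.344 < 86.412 True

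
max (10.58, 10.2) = 10.58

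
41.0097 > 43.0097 False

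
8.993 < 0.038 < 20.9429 False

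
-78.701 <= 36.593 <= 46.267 True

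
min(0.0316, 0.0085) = 0.0085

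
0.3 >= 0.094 True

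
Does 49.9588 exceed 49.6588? Yes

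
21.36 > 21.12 True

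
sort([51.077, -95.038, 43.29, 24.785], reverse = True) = [51.077, 43.29, 24.785, -95.038]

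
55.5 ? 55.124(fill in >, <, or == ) >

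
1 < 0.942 False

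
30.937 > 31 False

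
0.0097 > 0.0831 False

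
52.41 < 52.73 True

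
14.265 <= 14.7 True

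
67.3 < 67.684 True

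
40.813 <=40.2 False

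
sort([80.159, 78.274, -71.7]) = [-71.7, 78.274, 80.159]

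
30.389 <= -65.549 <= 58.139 False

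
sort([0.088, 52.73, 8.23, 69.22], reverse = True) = [69.22, 52.73, 8.23, 0.088]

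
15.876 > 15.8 True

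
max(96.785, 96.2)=96.785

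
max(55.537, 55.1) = 55.537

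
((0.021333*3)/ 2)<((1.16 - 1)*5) True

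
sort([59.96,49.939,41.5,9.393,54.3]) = [9.393,41.5,49.939,54.3,59.96]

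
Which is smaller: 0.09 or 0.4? 0.09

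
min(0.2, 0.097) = 0.097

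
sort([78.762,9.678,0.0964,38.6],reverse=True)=[78.762,38.6,9.678,0.0964]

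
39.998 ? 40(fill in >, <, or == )<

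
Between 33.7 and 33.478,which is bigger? 33.7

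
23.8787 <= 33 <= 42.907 True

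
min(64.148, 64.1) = 64.1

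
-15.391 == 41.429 False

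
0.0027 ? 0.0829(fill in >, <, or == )<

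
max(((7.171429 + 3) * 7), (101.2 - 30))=71.200003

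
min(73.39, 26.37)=26.37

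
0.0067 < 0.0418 True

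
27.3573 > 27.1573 True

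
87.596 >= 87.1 True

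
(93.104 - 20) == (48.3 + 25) False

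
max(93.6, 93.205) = 93.6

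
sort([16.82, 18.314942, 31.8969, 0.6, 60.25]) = [0.6, 16.82, 18.314942, 31.8969, 60.25]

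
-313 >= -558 True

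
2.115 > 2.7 False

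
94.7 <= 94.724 True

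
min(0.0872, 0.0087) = 0.0087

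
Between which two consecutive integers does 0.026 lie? 0 and 1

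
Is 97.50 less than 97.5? No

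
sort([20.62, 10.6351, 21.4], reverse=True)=[21.4, 20.62, 10.6351]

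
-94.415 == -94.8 False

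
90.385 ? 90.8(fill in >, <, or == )<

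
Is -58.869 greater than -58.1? No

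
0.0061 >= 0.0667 False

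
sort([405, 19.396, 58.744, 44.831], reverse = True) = [405, 58.744, 44.831, 19.396]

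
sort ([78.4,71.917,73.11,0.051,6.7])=[0.051,6.7,71.917,73.11,78.4]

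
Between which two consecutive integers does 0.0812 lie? 0 and 1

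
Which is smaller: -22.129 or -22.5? -22.5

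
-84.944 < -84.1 True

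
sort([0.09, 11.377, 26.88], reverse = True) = [26.88, 11.377, 0.09]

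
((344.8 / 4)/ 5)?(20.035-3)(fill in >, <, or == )>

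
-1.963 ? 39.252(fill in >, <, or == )<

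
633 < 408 False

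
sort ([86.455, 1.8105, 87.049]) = [1.8105, 86.455, 87.049]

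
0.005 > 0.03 False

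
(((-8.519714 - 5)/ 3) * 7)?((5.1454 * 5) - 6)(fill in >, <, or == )<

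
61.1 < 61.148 True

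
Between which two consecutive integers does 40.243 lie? 40 and 41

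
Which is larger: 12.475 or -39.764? 12.475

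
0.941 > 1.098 False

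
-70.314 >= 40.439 False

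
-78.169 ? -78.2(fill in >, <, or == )>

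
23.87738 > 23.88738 False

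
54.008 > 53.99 True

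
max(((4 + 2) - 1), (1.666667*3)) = 5.000001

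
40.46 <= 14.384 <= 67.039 False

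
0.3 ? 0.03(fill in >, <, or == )>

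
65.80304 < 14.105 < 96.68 False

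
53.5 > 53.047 True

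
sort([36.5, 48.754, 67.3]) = [36.5, 48.754, 67.3]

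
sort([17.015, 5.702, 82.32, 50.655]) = [5.702, 17.015, 50.655, 82.32]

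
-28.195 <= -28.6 False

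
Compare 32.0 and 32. They are equal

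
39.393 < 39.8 True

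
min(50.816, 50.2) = 50.2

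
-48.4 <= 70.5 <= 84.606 True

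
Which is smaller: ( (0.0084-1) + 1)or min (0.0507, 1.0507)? ( (0.0084-1) + 1)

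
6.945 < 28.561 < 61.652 True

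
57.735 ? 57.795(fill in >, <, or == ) <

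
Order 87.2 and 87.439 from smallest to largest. 87.2, 87.439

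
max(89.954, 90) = 90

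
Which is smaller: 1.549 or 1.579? 1.549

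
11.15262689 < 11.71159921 True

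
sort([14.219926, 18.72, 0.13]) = [0.13, 14.219926, 18.72]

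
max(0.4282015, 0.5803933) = 0.5803933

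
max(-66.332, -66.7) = -66.332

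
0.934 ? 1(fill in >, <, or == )<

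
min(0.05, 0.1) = 0.05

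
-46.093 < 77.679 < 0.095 False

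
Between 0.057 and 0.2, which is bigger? 0.2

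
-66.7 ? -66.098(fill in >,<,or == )<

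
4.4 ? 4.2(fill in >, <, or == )>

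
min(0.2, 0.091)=0.091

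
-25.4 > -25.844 True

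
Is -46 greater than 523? No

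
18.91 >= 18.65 True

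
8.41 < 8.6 True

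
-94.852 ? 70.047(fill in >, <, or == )<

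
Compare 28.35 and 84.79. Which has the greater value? 84.79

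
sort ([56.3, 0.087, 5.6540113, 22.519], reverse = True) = [56.3, 22.519, 5.6540113, 0.087]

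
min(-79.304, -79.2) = -79.304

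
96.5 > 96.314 True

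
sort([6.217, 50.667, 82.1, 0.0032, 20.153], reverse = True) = [82.1, 50.667, 20.153, 6.217, 0.0032]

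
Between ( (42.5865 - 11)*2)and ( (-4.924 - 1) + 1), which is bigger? ( (42.5865 - 11)*2)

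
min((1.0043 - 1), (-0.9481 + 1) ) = 0.0043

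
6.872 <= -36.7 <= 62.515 False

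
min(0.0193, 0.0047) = 0.0047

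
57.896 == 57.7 False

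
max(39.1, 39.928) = 39.928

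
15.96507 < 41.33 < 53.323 True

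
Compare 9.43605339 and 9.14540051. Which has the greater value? 9.43605339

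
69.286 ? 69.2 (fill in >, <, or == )>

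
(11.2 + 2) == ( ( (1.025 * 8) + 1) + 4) True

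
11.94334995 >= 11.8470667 True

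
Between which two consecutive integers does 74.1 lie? 74 and 75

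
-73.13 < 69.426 True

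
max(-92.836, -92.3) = -92.3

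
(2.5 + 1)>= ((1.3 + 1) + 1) True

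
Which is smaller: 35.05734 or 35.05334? 35.05334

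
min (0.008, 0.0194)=0.008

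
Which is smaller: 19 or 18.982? 18.982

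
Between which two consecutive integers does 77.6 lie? 77 and 78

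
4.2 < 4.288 True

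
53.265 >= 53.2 True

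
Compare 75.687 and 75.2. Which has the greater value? 75.687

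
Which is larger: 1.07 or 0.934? 1.07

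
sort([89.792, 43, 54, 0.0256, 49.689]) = [0.0256, 43, 49.689, 54, 89.792]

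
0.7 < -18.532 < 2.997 False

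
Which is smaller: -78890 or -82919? -82919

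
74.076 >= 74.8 False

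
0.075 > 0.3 False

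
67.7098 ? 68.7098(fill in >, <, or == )<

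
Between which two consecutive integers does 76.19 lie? 76 and 77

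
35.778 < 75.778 True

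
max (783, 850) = 850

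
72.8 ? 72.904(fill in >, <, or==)<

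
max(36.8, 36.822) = 36.822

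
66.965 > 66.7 True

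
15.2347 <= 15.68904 True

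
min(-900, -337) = -900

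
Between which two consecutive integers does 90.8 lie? 90 and 91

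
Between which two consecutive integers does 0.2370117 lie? 0 and 1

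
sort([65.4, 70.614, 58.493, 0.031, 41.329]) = [0.031, 41.329, 58.493, 65.4, 70.614]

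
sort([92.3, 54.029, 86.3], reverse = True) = [92.3, 86.3, 54.029]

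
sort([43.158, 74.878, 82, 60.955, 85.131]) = [43.158, 60.955, 74.878, 82, 85.131]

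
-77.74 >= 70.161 False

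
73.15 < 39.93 False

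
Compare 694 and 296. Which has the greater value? 694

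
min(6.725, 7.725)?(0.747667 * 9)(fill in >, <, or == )<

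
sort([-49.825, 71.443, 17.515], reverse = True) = [71.443, 17.515, -49.825]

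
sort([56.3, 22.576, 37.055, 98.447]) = [22.576, 37.055, 56.3, 98.447]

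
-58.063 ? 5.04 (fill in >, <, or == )<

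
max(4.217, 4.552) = 4.552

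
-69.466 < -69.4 True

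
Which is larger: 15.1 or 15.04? 15.1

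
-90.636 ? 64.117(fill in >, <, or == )<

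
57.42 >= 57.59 False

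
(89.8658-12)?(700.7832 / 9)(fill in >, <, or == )>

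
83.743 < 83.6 False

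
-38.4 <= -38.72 False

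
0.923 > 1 False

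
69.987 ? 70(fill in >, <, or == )<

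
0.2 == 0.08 False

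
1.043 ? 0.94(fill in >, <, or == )>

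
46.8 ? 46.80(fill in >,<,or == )==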